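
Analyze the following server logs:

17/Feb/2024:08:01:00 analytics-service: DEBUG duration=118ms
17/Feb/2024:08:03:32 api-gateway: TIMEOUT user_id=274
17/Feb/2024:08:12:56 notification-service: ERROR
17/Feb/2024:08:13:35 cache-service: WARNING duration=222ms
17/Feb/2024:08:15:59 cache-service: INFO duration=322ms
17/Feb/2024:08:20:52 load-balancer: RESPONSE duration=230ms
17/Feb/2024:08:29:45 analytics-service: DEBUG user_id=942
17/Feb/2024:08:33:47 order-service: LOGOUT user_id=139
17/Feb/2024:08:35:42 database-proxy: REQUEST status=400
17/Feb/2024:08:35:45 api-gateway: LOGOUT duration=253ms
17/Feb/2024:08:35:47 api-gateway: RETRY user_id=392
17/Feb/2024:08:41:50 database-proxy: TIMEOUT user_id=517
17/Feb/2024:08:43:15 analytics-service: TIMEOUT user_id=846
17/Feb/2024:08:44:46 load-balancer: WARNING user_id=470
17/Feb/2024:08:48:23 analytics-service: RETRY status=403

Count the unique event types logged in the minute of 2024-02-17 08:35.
3

To count unique event types:

1. Filter events in the minute starting at 2024-02-17 08:35
2. Extract event types from matching entries
3. Count unique types: 3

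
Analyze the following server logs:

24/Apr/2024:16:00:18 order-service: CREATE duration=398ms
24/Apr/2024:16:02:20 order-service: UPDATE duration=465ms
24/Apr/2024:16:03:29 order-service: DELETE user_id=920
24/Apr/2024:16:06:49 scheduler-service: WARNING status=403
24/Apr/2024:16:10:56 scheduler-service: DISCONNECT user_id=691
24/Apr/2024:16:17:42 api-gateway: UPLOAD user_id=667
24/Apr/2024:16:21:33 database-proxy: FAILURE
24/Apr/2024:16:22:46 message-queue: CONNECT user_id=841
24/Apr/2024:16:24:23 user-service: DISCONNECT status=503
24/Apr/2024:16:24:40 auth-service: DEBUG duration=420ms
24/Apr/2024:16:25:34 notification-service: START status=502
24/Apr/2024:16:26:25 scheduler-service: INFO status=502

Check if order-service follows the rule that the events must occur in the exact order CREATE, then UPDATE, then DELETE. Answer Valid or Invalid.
Valid

To validate ordering:

1. Required order: CREATE → UPDATE → DELETE
2. Rule: the events must occur in the exact order CREATE, then UPDATE, then DELETE
3. Check actual order of events for order-service
4. Result: Valid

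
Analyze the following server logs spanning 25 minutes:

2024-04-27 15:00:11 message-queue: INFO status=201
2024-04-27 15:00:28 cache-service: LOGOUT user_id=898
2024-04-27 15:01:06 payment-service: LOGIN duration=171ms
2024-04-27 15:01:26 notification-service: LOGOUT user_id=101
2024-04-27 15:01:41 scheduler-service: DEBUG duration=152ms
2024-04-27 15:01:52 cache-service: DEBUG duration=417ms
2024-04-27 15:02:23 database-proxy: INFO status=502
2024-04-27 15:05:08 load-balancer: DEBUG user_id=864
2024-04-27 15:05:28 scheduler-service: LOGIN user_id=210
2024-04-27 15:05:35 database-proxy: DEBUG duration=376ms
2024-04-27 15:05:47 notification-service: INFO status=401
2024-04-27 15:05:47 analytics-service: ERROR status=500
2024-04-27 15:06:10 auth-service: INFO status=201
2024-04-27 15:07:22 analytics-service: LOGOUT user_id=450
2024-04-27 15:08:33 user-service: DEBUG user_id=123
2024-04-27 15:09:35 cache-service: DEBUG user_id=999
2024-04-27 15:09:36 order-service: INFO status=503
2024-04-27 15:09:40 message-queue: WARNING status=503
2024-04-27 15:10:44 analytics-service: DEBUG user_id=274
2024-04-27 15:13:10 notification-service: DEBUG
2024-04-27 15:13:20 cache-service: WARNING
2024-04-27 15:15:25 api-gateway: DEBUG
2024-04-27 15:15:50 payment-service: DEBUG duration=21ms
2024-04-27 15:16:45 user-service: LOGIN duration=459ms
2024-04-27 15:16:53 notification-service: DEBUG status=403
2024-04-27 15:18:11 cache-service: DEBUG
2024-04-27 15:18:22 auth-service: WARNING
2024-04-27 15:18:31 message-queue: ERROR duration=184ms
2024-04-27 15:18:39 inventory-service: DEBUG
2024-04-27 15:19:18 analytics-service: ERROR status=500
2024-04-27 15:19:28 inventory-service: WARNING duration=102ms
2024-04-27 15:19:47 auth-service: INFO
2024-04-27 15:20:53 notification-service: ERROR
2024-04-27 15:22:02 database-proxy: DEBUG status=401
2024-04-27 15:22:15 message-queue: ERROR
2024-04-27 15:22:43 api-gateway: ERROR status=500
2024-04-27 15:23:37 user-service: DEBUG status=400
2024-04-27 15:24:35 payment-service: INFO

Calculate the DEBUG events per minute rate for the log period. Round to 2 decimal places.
0.6

To calculate the rate:

1. Count total DEBUG events: 15
2. Total time period: 25 minutes
3. Rate = 15 / 25 = 0.6 events per minute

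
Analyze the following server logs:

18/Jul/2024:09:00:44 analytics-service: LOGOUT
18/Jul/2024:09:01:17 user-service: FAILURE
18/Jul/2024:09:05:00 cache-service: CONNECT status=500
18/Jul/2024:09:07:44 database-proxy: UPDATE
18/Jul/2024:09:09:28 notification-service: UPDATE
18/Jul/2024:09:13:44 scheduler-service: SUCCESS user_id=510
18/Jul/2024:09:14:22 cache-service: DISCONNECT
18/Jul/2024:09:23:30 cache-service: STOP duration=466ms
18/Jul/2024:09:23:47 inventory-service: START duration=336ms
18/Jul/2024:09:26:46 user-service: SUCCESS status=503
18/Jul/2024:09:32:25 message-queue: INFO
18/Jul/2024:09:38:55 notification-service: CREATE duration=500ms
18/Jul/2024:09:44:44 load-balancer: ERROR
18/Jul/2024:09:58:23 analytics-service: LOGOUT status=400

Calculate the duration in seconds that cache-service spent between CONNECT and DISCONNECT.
562

To calculate state duration:

1. Find CONNECT event for cache-service: 18/Jul/2024:09:05:00
2. Find DISCONNECT event for cache-service: 18/Jul/2024:09:14:22
3. Calculate duration: 18/Jul/2024:09:14:22 - 18/Jul/2024:09:05:00 = 562 seconds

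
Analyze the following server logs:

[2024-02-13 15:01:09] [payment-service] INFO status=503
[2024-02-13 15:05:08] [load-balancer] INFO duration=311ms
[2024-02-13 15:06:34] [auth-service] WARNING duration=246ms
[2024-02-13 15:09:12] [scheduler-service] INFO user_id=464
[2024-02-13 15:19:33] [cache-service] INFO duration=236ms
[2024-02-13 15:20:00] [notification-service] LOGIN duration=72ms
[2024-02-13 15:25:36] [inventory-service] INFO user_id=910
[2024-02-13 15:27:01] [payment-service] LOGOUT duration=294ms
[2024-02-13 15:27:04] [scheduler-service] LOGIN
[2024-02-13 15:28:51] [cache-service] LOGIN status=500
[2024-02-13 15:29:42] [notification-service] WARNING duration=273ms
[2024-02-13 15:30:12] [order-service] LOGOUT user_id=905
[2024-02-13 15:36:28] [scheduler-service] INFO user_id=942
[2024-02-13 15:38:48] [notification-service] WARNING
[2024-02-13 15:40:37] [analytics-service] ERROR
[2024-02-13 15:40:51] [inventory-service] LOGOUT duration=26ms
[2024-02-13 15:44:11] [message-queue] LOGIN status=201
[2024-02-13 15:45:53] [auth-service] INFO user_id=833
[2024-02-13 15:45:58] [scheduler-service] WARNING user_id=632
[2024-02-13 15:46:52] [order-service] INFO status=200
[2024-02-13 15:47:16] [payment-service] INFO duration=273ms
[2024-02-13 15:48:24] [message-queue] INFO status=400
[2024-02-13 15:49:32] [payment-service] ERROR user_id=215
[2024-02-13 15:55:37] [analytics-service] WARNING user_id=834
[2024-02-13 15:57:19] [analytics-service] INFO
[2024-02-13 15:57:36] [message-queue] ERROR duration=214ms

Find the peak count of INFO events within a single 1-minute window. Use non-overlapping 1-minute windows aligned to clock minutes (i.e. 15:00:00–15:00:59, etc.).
1

To find the burst window:

1. Divide the log period into non-overlapping 1-minute windows starting at 15:00
2. Count INFO events in each window
3. Find the window with maximum count
4. Maximum events in a window: 1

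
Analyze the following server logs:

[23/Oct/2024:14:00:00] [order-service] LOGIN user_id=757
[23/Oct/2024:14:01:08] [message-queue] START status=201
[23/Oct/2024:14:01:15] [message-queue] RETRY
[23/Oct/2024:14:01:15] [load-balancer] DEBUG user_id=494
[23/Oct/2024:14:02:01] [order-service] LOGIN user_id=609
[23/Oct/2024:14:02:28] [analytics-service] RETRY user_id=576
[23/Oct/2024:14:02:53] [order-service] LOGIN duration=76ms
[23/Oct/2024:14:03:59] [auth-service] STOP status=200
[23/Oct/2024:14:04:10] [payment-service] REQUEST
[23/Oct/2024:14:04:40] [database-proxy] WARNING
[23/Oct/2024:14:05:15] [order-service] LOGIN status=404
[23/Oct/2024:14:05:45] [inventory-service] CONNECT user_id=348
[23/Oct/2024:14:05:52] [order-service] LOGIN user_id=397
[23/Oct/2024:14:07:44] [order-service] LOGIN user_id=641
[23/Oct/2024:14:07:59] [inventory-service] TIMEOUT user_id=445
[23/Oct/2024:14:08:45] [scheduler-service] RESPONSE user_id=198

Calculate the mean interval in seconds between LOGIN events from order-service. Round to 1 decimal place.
92.8

To calculate average interval:

1. Find all LOGIN events for order-service in order
2. Calculate time gaps between consecutive events
3. Compute mean of gaps: 464 / 5 = 92.8 seconds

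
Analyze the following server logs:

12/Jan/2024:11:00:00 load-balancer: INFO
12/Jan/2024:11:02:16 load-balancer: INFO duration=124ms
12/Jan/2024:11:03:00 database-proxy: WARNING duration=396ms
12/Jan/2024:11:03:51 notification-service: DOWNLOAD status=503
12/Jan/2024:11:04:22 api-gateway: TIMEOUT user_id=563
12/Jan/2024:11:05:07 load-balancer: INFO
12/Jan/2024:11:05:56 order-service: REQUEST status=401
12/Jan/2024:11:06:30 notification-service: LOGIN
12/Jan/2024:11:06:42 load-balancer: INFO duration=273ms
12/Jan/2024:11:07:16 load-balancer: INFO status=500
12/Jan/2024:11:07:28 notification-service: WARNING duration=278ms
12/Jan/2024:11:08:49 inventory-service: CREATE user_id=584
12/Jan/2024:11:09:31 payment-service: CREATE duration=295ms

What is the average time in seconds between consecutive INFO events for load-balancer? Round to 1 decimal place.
109.0

To calculate average interval:

1. Find all INFO events for load-balancer in order
2. Calculate time gaps between consecutive events
3. Compute mean of gaps: 436 / 4 = 109.0 seconds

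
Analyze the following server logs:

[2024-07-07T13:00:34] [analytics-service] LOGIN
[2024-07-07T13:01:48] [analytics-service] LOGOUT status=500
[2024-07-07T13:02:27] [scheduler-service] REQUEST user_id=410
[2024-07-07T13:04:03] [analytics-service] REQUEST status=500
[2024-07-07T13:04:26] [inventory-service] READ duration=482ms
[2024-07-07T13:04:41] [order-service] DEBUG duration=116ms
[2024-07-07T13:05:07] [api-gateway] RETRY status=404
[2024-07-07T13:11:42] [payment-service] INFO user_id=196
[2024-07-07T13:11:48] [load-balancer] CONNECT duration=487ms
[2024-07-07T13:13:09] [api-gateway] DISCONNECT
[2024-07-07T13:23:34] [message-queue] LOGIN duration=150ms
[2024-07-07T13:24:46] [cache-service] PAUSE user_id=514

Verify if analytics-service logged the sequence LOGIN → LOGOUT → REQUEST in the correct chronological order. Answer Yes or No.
Yes

To verify sequence order:

1. Find all events in sequence LOGIN → LOGOUT → REQUEST for analytics-service
2. Extract their timestamps
3. Check if timestamps are in ascending order
4. Result: Yes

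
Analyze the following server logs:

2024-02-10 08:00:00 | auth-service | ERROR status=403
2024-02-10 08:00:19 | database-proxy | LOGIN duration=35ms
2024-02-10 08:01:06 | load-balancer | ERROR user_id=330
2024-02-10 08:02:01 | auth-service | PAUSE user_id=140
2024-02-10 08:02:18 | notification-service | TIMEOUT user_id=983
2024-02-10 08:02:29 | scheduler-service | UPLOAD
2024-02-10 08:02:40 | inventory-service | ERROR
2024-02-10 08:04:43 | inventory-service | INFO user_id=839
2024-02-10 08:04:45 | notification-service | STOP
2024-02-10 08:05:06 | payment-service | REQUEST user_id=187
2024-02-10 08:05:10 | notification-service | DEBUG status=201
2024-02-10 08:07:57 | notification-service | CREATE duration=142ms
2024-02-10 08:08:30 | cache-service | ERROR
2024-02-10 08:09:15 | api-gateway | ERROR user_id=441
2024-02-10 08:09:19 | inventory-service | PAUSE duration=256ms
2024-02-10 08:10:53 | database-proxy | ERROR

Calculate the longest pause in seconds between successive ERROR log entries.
350

To find the longest gap:

1. Extract all ERROR events in chronological order
2. Calculate time differences between consecutive events
3. Find the maximum difference
4. Longest gap: 350 seconds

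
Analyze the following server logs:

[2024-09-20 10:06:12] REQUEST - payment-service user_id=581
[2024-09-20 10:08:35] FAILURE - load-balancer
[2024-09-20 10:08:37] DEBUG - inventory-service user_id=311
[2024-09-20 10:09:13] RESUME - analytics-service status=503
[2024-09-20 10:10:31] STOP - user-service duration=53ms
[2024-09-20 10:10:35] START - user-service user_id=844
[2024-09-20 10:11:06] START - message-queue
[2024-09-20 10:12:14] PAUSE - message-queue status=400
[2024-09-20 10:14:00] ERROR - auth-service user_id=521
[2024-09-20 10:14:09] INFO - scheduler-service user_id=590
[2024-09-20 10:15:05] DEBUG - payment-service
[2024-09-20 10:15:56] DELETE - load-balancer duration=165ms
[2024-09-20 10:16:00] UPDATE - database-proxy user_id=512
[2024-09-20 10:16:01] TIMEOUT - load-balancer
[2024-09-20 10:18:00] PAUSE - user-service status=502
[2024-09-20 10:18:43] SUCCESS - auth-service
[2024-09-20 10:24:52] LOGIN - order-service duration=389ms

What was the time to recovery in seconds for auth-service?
283

To calculate recovery time:

1. Find ERROR event for auth-service: 2024-09-20 10:14:00
2. Find next SUCCESS event for auth-service: 2024-09-20 10:18:43
3. Recovery time: 2024-09-20 10:18:43 - 2024-09-20 10:14:00 = 283 seconds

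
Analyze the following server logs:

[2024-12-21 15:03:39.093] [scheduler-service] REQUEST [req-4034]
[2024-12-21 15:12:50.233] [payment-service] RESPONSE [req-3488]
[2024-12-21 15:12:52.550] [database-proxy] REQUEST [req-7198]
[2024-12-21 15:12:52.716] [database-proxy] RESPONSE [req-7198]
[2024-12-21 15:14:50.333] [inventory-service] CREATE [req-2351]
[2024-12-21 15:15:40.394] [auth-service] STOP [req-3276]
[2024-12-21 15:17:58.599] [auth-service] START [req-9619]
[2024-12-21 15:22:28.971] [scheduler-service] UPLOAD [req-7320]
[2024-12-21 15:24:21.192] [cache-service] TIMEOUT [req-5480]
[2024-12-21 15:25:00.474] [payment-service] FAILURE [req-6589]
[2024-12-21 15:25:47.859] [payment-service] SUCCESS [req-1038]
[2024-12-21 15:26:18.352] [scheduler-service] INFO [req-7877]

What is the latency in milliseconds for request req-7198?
166

To calculate latency:

1. Find REQUEST with id req-7198: 2024-12-21 15:12:52.550
2. Find RESPONSE with id req-7198: 2024-12-21 15:12:52.716
3. Latency: 2024-12-21 15:12:52.716 - 2024-12-21 15:12:52.550 = 166ms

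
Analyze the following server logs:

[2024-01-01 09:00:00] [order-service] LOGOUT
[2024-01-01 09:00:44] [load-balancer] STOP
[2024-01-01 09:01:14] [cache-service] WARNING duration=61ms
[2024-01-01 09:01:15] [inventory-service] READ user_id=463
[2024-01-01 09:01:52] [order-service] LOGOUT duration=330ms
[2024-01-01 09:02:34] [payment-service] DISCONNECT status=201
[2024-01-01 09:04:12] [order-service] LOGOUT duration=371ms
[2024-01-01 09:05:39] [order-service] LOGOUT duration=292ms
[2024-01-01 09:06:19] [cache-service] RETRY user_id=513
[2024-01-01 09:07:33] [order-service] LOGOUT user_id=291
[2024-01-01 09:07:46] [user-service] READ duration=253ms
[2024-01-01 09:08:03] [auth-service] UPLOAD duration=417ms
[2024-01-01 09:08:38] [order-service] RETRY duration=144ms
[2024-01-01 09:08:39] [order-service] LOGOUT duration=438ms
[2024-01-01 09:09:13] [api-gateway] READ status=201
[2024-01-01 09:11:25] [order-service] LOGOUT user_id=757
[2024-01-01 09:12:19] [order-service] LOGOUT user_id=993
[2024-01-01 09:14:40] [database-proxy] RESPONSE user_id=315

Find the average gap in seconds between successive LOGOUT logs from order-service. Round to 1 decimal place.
105.6

To calculate average interval:

1. Find all LOGOUT events for order-service in order
2. Calculate time gaps between consecutive events
3. Compute mean of gaps: 739 / 7 = 105.6 seconds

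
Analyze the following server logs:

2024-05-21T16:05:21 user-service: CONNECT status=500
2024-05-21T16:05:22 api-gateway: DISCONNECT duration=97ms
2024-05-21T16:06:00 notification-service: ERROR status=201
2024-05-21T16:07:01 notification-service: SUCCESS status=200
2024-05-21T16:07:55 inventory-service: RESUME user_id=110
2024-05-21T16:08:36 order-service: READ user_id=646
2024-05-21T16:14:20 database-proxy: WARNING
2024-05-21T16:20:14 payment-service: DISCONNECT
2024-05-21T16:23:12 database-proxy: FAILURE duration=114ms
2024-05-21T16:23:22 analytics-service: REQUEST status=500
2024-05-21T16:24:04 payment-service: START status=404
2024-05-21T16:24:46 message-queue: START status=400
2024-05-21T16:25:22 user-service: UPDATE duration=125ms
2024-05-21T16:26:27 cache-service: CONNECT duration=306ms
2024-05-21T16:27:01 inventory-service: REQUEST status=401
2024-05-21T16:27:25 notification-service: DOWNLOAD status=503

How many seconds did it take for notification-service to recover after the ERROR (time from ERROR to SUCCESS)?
61

To calculate recovery time:

1. Find ERROR event for notification-service: 2024-05-21T16:06:00
2. Find next SUCCESS event for notification-service: 2024-05-21T16:07:01
3. Recovery time: 2024-05-21T16:07:01 - 2024-05-21T16:06:00 = 61 seconds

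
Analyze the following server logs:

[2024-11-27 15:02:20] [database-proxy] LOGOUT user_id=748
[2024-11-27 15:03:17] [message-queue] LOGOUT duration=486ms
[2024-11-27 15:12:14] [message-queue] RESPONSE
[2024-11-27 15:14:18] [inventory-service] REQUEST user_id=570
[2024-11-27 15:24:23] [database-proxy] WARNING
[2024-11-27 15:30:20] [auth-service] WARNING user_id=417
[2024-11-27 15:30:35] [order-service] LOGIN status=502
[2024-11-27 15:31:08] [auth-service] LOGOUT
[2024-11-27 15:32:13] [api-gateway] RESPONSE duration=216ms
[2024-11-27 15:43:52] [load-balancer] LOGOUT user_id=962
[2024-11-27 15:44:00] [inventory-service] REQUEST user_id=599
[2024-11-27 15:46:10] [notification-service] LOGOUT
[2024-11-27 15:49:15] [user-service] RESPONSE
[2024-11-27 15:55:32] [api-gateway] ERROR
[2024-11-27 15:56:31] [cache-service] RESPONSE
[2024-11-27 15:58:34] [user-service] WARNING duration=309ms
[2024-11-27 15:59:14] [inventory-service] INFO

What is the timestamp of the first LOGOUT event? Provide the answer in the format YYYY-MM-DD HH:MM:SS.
2024-11-27 15:02:20

To find the first event:

1. Filter for all LOGOUT events
2. Sort by timestamp
3. Select the first one
4. Timestamp: 2024-11-27 15:02:20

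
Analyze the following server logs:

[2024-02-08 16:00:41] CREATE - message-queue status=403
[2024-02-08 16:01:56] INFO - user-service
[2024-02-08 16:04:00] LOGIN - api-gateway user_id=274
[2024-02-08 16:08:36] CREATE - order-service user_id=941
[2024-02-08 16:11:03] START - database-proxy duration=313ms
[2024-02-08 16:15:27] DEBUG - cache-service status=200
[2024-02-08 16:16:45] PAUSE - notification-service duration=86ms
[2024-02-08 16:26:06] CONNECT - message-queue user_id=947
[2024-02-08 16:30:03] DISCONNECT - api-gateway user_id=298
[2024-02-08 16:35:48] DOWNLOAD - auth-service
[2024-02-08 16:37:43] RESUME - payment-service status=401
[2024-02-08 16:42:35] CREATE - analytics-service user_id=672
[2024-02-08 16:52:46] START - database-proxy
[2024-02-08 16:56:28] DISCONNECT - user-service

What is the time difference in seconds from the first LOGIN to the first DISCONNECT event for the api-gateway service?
1563

To find the time between events:

1. Locate the first LOGIN event for api-gateway: 2024-02-08 16:04:00
2. Locate the first DISCONNECT event for api-gateway: 2024-02-08 16:30:03
3. Calculate the difference: 2024-02-08 16:30:03 - 2024-02-08 16:04:00 = 1563 seconds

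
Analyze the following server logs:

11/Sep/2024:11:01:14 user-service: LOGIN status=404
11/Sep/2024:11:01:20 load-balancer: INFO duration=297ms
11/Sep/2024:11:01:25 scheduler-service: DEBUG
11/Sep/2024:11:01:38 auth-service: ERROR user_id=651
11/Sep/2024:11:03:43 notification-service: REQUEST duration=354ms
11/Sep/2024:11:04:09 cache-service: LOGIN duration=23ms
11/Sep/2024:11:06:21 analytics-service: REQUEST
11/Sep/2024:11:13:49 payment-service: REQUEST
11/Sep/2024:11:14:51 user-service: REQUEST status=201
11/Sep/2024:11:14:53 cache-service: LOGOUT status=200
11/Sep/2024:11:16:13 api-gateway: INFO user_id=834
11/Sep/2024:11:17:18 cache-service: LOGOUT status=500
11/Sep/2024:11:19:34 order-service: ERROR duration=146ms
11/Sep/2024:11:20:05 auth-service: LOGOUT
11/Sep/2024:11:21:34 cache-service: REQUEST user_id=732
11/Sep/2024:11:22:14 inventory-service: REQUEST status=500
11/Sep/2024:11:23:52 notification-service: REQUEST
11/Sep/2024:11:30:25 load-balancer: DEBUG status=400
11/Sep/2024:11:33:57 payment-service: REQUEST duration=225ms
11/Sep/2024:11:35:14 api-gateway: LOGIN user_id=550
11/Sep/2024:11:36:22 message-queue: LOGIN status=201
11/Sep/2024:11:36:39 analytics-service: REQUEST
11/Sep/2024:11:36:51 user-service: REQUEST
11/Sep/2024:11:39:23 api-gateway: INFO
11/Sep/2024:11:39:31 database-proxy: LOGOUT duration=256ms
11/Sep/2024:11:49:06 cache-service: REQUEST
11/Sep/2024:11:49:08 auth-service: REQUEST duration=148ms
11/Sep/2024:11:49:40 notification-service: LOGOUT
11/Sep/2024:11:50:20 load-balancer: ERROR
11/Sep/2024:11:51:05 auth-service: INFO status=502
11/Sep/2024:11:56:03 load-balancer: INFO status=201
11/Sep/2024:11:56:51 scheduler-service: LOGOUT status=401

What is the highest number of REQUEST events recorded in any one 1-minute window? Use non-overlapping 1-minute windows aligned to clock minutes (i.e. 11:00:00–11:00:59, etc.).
2

To find the burst window:

1. Divide the log period into non-overlapping 1-minute windows starting at 11:00
2. Count REQUEST events in each window
3. Find the window with maximum count
4. Maximum events in a window: 2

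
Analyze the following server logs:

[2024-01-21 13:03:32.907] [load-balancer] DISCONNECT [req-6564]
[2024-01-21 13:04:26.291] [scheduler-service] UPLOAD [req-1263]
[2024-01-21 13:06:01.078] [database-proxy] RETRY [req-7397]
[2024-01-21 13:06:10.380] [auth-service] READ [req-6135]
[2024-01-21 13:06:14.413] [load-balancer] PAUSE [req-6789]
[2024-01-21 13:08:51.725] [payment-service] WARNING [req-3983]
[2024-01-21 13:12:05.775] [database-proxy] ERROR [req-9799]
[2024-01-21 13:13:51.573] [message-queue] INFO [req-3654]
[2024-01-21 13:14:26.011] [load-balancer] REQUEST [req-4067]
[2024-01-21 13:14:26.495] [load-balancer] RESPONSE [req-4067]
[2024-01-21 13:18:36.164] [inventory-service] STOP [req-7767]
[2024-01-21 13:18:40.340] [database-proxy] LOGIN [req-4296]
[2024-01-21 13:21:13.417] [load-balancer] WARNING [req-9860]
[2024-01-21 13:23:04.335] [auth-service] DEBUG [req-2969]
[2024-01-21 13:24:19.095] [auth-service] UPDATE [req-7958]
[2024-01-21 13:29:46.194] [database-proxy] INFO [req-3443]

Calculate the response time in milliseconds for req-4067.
484

To calculate latency:

1. Find REQUEST with id req-4067: 2024-01-21 13:14:26.011
2. Find RESPONSE with id req-4067: 2024-01-21 13:14:26.495
3. Latency: 2024-01-21 13:14:26.495 - 2024-01-21 13:14:26.011 = 484ms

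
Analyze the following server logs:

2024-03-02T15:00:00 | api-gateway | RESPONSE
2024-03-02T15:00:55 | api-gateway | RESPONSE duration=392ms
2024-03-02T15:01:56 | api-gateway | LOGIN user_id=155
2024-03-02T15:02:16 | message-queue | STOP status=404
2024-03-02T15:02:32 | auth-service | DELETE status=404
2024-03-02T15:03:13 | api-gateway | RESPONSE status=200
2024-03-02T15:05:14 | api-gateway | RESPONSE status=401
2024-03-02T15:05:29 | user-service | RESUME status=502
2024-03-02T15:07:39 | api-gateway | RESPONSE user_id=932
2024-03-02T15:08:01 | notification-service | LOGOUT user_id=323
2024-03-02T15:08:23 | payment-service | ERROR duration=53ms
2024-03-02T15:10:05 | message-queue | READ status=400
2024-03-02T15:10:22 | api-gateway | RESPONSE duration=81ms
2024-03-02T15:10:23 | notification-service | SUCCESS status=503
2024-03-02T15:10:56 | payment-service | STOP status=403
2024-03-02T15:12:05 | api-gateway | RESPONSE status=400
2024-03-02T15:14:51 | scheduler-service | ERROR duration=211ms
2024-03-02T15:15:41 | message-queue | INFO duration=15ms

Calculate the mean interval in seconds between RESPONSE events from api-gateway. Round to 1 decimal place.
120.8

To calculate average interval:

1. Find all RESPONSE events for api-gateway in order
2. Calculate time gaps between consecutive events
3. Compute mean of gaps: 725 / 6 = 120.8 seconds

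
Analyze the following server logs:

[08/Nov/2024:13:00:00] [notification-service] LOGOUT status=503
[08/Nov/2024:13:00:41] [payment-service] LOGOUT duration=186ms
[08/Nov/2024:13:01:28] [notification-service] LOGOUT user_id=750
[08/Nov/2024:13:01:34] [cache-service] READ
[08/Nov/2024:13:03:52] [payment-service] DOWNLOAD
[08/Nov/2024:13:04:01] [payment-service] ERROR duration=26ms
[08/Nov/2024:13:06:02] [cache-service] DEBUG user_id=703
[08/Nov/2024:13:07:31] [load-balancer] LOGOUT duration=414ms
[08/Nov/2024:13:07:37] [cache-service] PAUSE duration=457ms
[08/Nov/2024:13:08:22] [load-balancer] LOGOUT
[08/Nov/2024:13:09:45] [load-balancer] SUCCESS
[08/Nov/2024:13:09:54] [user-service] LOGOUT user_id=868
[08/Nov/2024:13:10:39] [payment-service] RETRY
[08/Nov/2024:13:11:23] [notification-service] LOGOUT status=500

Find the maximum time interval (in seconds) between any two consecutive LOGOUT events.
363

To find the longest gap:

1. Extract all LOGOUT events in chronological order
2. Calculate time differences between consecutive events
3. Find the maximum difference
4. Longest gap: 363 seconds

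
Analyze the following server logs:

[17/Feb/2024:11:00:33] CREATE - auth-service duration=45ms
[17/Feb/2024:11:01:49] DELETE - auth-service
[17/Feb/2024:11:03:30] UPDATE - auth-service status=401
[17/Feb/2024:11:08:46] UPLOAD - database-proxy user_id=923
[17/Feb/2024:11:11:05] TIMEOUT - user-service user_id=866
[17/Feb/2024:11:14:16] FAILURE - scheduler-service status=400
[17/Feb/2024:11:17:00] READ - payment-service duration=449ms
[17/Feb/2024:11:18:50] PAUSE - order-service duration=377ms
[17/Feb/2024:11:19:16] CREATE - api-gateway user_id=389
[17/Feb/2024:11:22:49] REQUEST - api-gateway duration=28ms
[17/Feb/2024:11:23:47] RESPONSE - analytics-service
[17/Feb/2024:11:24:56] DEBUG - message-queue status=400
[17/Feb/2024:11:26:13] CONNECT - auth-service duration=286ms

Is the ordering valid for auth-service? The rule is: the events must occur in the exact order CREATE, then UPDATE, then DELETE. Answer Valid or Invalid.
Invalid

To validate ordering:

1. Required order: CREATE → UPDATE → DELETE
2. Rule: the events must occur in the exact order CREATE, then UPDATE, then DELETE
3. Check actual order of events for auth-service
4. Result: Invalid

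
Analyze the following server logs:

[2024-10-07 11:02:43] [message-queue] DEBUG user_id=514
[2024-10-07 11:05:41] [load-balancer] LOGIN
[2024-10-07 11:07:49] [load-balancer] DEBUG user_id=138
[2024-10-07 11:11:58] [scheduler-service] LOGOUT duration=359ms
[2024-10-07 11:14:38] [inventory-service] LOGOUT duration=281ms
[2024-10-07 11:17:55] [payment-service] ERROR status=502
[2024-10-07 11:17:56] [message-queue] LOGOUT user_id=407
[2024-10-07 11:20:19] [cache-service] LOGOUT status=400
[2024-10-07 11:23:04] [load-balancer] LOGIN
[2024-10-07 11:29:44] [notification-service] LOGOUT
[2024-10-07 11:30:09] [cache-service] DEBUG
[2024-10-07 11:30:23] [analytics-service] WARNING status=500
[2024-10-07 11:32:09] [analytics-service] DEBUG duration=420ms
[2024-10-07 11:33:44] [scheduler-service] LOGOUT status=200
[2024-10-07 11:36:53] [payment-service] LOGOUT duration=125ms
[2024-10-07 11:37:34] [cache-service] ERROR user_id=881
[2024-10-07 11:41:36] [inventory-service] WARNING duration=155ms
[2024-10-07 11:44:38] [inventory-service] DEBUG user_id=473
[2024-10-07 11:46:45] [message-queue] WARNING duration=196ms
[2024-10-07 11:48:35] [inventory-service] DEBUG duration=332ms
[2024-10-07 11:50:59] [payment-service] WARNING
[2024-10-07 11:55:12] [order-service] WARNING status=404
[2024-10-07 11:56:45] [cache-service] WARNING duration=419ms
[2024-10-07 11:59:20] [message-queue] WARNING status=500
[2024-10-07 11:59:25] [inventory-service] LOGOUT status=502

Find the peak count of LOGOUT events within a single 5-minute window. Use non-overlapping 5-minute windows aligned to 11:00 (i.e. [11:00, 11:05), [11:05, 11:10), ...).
2

To find the burst window:

1. Divide the log period into non-overlapping 5-minute windows starting at 11:00
2. Count LOGOUT events in each window
3. Find the window with maximum count
4. Maximum events in a window: 2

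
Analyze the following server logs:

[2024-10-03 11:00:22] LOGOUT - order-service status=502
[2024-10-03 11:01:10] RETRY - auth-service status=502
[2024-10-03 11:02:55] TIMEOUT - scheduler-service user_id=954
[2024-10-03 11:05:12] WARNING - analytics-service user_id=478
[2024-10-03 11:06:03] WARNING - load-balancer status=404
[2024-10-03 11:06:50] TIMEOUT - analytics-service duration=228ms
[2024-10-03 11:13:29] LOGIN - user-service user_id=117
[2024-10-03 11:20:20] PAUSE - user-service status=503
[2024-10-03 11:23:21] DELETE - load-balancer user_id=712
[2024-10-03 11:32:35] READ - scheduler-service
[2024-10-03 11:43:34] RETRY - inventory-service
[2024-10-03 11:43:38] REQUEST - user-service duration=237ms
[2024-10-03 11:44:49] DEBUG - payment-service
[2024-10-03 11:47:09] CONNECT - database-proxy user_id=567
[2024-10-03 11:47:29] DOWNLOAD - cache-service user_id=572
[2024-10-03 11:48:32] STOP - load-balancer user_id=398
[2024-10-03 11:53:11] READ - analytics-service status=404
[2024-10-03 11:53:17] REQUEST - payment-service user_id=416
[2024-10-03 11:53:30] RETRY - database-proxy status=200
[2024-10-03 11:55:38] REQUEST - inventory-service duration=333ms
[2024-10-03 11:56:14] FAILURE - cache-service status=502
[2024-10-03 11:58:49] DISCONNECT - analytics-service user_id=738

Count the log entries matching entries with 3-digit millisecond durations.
3

To find matching entries:

1. Pattern to match: entries with 3-digit millisecond durations
2. Scan each log entry for the pattern
3. Count matches: 3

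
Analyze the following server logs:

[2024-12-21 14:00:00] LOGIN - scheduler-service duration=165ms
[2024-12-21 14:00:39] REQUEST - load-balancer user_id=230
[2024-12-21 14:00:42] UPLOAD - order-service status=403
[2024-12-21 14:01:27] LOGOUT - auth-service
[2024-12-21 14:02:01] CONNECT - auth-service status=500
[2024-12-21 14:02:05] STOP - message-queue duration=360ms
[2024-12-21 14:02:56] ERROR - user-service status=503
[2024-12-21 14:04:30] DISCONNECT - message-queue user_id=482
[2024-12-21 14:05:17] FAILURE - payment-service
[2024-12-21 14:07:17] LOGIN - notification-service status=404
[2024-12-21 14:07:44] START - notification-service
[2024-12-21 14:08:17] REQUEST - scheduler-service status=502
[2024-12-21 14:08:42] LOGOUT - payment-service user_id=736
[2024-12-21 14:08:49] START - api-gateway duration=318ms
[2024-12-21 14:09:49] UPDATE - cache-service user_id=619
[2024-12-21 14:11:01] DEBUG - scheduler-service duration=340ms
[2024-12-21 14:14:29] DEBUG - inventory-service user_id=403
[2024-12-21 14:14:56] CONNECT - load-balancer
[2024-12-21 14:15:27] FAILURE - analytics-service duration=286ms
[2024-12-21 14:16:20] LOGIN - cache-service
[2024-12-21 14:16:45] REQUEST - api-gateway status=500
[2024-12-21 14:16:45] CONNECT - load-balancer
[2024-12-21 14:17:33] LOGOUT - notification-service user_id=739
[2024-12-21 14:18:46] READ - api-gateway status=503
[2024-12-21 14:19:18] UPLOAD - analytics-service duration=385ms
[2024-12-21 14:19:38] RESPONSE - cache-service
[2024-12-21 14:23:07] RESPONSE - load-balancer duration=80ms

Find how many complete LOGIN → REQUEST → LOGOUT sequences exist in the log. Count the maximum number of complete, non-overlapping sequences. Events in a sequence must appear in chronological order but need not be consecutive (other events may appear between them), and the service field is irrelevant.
3

To count sequences:

1. Look for pattern: LOGIN → REQUEST → LOGOUT
2. Greedily scan the log in chronological order, matching each sequence element in turn (ignoring service)
3. Each time the full pattern completes, increment the count and restart matching from the next event
4. Complete non-overlapping sequences found: 3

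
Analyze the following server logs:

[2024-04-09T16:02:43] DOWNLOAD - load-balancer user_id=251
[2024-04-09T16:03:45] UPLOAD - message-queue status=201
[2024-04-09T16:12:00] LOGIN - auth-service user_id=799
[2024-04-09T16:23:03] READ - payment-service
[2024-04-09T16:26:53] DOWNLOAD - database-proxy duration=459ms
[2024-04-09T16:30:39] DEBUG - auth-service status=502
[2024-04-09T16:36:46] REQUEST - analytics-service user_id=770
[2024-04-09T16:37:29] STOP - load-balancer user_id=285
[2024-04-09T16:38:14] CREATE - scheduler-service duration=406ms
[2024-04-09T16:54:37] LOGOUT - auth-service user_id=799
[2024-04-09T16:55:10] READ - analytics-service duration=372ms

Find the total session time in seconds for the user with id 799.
2557

To calculate session duration:

1. Find LOGIN event for user_id=799: 2024-04-09T16:12:00
2. Find LOGOUT event for user_id=799: 2024-04-09T16:54:37
3. Session duration: 2024-04-09T16:54:37 - 2024-04-09T16:12:00 = 2557 seconds (42 minutes)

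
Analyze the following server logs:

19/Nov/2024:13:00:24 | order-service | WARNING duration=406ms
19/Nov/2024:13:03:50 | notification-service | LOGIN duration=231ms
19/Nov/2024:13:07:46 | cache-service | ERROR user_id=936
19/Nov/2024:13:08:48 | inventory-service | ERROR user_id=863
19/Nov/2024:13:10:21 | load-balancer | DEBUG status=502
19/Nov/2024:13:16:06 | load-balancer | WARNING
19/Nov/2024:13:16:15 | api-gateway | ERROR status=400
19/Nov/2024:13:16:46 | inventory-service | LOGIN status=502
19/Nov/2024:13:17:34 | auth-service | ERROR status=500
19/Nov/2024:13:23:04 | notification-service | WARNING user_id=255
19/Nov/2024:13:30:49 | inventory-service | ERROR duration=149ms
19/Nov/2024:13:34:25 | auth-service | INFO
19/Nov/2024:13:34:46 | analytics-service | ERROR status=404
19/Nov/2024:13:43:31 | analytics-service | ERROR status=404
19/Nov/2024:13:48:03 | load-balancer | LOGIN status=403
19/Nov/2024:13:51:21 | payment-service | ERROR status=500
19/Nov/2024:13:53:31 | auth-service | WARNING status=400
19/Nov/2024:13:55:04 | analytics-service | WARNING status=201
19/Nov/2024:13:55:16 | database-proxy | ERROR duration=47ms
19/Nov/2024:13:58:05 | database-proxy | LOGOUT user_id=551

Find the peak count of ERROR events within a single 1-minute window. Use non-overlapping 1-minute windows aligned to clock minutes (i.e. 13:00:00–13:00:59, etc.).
1

To find the burst window:

1. Divide the log period into non-overlapping 1-minute windows starting at 13:00
2. Count ERROR events in each window
3. Find the window with maximum count
4. Maximum events in a window: 1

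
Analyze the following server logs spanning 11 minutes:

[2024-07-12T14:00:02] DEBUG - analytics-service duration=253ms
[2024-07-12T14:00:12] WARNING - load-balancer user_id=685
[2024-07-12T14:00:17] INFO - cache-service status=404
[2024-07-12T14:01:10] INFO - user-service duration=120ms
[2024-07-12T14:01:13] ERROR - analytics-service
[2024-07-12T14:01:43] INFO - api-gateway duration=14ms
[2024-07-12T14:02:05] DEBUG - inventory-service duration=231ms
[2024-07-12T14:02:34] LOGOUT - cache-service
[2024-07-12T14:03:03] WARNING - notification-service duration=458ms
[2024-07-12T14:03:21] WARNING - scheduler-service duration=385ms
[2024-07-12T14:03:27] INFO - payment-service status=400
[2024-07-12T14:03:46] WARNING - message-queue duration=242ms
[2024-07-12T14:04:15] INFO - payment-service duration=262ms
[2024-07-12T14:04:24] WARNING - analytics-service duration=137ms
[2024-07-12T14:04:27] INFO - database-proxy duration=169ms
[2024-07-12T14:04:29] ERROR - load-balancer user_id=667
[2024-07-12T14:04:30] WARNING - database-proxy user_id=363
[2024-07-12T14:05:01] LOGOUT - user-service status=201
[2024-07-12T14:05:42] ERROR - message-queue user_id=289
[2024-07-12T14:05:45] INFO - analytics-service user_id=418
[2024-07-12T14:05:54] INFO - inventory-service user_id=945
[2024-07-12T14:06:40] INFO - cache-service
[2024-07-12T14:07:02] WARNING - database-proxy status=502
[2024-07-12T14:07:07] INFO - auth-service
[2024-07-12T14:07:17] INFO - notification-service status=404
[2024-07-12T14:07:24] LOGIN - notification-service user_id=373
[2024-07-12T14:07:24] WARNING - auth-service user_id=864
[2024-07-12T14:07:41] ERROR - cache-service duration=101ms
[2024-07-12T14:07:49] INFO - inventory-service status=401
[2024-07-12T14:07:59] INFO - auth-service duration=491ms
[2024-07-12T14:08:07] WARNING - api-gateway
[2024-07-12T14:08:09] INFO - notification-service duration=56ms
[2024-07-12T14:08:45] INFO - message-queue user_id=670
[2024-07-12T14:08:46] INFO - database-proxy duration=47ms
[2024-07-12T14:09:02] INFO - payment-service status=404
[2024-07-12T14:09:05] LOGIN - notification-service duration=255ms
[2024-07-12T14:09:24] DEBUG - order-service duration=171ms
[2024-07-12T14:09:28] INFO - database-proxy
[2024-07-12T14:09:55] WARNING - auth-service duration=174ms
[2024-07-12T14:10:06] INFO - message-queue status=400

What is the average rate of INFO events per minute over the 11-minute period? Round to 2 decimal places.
1.73

To calculate the rate:

1. Count total INFO events: 19
2. Total time period: 11 minutes
3. Rate = 19 / 11 = 1.73 events per minute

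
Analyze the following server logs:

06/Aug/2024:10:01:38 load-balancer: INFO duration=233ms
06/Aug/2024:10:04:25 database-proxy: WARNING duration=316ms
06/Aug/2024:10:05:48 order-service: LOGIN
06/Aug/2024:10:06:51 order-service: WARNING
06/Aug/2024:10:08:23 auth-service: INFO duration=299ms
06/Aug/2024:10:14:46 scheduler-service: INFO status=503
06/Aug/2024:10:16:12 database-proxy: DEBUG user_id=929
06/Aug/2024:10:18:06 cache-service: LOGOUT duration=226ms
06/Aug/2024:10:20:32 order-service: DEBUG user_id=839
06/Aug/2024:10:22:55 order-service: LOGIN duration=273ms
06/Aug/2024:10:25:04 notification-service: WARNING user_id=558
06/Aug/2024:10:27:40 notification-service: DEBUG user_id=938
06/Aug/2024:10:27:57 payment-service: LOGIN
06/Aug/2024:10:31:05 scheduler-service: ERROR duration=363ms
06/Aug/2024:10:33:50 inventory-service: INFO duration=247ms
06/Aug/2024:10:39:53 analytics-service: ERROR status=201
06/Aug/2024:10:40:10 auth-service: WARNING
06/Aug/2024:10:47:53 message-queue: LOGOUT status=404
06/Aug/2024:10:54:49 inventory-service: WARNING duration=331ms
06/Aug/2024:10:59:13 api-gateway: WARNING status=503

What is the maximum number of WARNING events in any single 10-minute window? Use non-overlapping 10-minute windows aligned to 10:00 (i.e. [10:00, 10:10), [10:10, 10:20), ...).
2

To find the burst window:

1. Divide the log period into non-overlapping 10-minute windows starting at 10:00
2. Count WARNING events in each window
3. Find the window with maximum count
4. Maximum events in a window: 2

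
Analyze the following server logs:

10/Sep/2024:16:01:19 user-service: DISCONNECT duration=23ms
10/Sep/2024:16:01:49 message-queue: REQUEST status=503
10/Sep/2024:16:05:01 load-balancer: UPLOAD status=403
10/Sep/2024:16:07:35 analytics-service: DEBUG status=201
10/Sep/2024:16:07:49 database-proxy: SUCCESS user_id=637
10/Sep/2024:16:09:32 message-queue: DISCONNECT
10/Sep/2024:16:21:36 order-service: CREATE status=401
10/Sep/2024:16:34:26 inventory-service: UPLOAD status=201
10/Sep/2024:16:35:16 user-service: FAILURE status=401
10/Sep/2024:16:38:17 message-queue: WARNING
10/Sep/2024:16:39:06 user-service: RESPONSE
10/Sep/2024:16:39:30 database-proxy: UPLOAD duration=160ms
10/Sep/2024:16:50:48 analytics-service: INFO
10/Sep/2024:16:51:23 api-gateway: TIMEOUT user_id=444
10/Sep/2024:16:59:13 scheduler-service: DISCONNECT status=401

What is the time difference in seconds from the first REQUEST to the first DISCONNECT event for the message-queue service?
463

To find the time between events:

1. Locate the first REQUEST event for message-queue: 10/Sep/2024:16:01:49
2. Locate the first DISCONNECT event for message-queue: 10/Sep/2024:16:09:32
3. Calculate the difference: 10/Sep/2024:16:09:32 - 10/Sep/2024:16:01:49 = 463 seconds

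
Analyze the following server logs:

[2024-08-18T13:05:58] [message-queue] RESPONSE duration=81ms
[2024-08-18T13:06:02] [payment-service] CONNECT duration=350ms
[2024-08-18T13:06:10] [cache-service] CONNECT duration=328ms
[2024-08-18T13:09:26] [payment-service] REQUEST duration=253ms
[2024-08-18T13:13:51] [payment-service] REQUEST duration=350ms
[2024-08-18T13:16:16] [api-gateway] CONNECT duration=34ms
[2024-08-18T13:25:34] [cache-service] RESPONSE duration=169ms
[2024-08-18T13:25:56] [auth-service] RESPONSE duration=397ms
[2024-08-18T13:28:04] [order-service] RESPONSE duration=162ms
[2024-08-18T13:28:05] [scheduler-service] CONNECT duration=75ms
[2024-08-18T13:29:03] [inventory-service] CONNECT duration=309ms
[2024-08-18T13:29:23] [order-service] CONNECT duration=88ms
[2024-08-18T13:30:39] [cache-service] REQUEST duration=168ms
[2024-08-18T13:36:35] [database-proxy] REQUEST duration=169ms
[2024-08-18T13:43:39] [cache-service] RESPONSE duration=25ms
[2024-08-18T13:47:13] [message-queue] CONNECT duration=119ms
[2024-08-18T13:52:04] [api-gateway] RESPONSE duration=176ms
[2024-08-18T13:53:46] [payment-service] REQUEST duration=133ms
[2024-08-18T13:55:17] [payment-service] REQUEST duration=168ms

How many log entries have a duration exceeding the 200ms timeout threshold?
6

To count timeouts:

1. Threshold: 200ms
2. Extract duration from each log entry
3. Count entries where duration > 200
4. Timeout count: 6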